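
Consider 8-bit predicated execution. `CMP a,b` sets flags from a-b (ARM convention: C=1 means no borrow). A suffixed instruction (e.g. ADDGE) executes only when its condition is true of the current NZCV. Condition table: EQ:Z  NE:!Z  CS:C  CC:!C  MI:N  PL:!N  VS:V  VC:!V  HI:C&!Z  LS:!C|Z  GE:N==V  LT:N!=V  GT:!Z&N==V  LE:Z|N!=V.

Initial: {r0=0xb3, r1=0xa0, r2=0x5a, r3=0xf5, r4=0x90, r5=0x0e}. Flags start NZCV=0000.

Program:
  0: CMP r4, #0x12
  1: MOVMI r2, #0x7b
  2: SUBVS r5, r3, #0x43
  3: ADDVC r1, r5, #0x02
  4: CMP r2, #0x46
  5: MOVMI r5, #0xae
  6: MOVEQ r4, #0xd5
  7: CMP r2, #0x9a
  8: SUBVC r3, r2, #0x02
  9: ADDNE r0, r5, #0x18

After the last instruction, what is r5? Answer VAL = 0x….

VAL = 0xb2

[0] flags=0011 → (cmp)
[1] flags=0011 MI?F → skip
[2] flags=0011 VS?T → r5=0xb2
[3] flags=0011 VC?F → skip
[4] flags=0010 → (cmp)
[5] flags=0010 MI?F → skip
[6] flags=0010 EQ?F → skip
[7] flags=1001 → (cmp)
[8] flags=1001 VC?F → skip
[9] flags=1001 NE?T → r0=0xca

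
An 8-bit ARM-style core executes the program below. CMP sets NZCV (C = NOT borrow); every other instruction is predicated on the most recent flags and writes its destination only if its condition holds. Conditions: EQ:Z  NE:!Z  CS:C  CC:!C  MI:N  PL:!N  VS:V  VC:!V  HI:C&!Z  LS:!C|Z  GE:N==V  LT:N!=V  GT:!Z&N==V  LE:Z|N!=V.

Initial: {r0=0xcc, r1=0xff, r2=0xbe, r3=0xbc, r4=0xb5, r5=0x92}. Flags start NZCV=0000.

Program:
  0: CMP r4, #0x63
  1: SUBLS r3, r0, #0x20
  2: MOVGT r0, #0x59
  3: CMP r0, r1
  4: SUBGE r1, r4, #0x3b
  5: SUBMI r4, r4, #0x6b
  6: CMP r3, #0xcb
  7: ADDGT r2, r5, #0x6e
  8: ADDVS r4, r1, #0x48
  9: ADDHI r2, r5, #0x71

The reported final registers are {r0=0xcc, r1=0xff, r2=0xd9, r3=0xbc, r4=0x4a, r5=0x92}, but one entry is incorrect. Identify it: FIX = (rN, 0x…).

[0] flags=0011 → (cmp)
[1] flags=0011 LS?F → skip
[2] flags=0011 GT?F → skip
[3] flags=1000 → (cmp)
[4] flags=1000 GE?F → skip
[5] flags=1000 MI?T → r4=0x4a
[6] flags=1000 → (cmp)
[7] flags=1000 GT?F → skip
[8] flags=1000 VS?F → skip
[9] flags=1000 HI?F → skip

FIX = (r2, 0xbe)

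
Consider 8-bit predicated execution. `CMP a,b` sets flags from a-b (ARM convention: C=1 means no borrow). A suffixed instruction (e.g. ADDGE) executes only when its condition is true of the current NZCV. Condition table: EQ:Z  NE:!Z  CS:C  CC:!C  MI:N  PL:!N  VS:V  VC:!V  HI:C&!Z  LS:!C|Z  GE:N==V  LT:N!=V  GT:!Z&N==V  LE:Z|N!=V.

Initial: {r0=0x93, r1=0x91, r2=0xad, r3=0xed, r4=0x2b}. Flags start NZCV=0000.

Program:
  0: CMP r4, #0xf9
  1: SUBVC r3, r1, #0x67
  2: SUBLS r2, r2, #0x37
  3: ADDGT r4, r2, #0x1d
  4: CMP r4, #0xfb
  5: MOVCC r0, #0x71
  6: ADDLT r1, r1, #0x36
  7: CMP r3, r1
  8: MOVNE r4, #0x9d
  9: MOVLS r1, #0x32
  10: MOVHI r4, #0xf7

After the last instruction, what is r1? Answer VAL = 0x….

[0] flags=0000 → (cmp)
[1] flags=0000 VC?T → r3=0x2a
[2] flags=0000 LS?T → r2=0x76
[3] flags=0000 GT?T → r4=0x93
[4] flags=1000 → (cmp)
[5] flags=1000 CC?T → r0=0x71
[6] flags=1000 LT?T → r1=0xc7
[7] flags=0000 → (cmp)
[8] flags=0000 NE?T → r4=0x9d
[9] flags=0000 LS?T → r1=0x32
[10] flags=0000 HI?F → skip

VAL = 0x32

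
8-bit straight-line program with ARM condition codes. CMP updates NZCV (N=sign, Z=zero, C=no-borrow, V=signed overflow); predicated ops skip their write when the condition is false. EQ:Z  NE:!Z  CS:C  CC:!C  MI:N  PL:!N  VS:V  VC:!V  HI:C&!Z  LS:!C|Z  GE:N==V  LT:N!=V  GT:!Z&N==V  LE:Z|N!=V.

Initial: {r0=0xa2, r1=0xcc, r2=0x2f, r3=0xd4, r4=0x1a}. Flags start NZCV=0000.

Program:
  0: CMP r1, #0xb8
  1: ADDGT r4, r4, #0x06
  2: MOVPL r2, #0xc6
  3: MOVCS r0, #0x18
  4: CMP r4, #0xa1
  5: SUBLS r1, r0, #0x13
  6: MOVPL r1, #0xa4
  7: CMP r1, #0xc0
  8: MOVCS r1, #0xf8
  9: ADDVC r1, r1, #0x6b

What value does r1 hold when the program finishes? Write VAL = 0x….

VAL = 0x0f

0: ✓ CMP  NZCV=0010
1: ✓ ADDGT  r4←0x20
2: ✓ MOVPL  r2←0xc6
3: ✓ MOVCS  r0←0x18
4: ✓ CMP  NZCV=0000
5: ✓ SUBLS  r1←0x05
6: ✓ MOVPL  r1←0xa4
7: ✓ CMP  NZCV=1000
8: · MOVCS
9: ✓ ADDVC  r1←0x0f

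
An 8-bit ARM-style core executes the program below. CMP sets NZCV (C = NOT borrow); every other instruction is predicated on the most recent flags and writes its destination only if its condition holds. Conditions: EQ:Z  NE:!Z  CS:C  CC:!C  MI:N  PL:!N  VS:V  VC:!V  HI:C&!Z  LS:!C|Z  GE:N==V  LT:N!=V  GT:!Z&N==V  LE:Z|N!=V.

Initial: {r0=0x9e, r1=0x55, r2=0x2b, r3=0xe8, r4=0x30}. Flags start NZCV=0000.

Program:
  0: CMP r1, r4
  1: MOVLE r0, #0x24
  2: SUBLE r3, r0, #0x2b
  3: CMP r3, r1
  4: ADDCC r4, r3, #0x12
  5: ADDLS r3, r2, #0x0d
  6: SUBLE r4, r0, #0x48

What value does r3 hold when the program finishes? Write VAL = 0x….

0: ✓ CMP  NZCV=0010
1: · MOVLE
2: · SUBLE
3: ✓ CMP  NZCV=1010
4: · ADDCC
5: · ADDLS
6: ✓ SUBLE  r4←0x56

VAL = 0xe8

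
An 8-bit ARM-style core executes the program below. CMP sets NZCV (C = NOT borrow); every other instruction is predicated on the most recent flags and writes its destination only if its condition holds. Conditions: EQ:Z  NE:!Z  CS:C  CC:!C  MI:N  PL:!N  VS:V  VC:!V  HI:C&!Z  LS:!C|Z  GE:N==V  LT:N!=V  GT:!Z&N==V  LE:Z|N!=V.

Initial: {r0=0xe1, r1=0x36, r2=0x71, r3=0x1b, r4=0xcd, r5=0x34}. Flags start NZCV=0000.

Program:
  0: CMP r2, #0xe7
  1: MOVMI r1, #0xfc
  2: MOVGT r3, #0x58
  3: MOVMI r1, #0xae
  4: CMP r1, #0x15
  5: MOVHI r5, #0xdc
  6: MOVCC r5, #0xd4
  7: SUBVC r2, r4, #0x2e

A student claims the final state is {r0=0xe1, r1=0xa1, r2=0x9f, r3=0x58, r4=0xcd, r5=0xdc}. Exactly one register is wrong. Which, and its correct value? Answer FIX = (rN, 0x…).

FIX = (r1, 0xae)

[0] flags=1001 → (cmp)
[1] flags=1001 MI?T → r1=0xfc
[2] flags=1001 GT?T → r3=0x58
[3] flags=1001 MI?T → r1=0xae
[4] flags=1010 → (cmp)
[5] flags=1010 HI?T → r5=0xdc
[6] flags=1010 CC?F → skip
[7] flags=1010 VC?T → r2=0x9f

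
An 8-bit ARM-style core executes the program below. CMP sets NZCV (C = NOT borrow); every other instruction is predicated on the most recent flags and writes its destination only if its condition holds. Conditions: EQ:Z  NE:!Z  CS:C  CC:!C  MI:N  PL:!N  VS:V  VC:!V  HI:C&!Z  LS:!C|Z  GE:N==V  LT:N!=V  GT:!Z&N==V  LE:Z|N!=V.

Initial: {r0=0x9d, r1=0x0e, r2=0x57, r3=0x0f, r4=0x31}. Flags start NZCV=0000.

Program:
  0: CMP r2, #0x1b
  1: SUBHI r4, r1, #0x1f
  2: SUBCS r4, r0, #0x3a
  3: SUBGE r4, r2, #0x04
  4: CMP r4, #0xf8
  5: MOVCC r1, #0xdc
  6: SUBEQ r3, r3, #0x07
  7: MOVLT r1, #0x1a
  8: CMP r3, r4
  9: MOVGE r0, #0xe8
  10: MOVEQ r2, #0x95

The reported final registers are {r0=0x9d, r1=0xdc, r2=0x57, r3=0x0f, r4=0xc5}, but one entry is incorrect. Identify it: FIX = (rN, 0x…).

FIX = (r4, 0x53)

[0] flags=0010 → (cmp)
[1] flags=0010 HI?T → r4=0xef
[2] flags=0010 CS?T → r4=0x63
[3] flags=0010 GE?T → r4=0x53
[4] flags=0000 → (cmp)
[5] flags=0000 CC?T → r1=0xdc
[6] flags=0000 EQ?F → skip
[7] flags=0000 LT?F → skip
[8] flags=1000 → (cmp)
[9] flags=1000 GE?F → skip
[10] flags=1000 EQ?F → skip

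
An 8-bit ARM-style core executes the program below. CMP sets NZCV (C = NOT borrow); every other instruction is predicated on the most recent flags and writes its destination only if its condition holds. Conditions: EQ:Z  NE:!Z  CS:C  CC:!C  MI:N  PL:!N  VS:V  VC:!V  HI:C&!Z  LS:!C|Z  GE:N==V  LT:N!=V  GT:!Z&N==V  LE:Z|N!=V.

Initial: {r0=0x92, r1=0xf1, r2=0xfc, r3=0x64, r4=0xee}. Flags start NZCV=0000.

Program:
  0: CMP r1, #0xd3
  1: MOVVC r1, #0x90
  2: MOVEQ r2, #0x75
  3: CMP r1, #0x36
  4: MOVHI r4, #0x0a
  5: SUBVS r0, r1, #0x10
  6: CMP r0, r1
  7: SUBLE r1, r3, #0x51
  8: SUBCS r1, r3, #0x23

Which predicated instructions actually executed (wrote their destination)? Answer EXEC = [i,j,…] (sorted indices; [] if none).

0: ✓ CMP  NZCV=0010
1: ✓ MOVVC  r1←0x90
2: · MOVEQ
3: ✓ CMP  NZCV=0011
4: ✓ MOVHI  r4←0x0a
5: ✓ SUBVS  r0←0x80
6: ✓ CMP  NZCV=1000
7: ✓ SUBLE  r1←0x13
8: · SUBCS

EXEC = [1,4,5,7]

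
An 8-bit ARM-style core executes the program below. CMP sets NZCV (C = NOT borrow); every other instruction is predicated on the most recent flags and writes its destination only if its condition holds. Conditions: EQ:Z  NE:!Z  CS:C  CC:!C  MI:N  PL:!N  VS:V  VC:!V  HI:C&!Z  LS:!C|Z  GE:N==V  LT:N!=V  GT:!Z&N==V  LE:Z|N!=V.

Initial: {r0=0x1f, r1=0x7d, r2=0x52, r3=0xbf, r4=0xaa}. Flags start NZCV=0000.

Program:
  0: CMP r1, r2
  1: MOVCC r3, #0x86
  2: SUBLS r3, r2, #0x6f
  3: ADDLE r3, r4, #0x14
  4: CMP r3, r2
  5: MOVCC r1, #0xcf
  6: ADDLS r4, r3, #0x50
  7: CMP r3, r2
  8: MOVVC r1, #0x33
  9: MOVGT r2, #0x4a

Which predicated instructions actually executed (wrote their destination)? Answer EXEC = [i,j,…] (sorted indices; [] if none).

EXEC = []

0: ✓ CMP  NZCV=0010
1: · MOVCC
2: · SUBLS
3: · ADDLE
4: ✓ CMP  NZCV=0011
5: · MOVCC
6: · ADDLS
7: ✓ CMP  NZCV=0011
8: · MOVVC
9: · MOVGT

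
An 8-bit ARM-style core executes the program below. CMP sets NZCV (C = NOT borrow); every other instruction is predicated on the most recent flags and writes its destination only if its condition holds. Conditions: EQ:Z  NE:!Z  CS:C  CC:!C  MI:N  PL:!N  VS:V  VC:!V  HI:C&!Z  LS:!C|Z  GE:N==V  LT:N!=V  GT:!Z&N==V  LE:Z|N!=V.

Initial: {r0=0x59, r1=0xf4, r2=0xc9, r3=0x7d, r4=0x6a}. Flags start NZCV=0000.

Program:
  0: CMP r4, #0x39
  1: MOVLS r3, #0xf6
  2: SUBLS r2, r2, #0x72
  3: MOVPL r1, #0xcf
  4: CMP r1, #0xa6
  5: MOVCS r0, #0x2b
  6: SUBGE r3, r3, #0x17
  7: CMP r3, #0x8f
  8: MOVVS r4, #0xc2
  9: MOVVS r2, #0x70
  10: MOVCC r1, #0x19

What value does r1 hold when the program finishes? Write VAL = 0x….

0: ✓ CMP  NZCV=0010
1: · MOVLS
2: · SUBLS
3: ✓ MOVPL  r1←0xcf
4: ✓ CMP  NZCV=0010
5: ✓ MOVCS  r0←0x2b
6: ✓ SUBGE  r3←0x66
7: ✓ CMP  NZCV=1001
8: ✓ MOVVS  r4←0xc2
9: ✓ MOVVS  r2←0x70
10: ✓ MOVCC  r1←0x19

VAL = 0x19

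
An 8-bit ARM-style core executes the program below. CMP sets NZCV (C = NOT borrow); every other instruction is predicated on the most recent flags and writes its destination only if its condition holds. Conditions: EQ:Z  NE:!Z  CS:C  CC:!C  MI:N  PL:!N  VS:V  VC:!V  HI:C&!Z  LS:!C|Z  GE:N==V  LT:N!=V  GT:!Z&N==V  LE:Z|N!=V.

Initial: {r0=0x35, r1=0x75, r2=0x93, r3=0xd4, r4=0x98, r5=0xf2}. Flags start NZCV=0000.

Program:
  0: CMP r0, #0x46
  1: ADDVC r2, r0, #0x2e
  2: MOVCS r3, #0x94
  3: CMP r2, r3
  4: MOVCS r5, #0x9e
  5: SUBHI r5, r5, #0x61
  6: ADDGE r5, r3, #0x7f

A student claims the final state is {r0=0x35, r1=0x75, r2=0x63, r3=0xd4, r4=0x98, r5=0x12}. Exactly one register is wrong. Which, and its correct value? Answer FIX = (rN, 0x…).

FIX = (r5, 0x53)

[0] flags=1000 → (cmp)
[1] flags=1000 VC?T → r2=0x63
[2] flags=1000 CS?F → skip
[3] flags=1001 → (cmp)
[4] flags=1001 CS?F → skip
[5] flags=1001 HI?F → skip
[6] flags=1001 GE?T → r5=0x53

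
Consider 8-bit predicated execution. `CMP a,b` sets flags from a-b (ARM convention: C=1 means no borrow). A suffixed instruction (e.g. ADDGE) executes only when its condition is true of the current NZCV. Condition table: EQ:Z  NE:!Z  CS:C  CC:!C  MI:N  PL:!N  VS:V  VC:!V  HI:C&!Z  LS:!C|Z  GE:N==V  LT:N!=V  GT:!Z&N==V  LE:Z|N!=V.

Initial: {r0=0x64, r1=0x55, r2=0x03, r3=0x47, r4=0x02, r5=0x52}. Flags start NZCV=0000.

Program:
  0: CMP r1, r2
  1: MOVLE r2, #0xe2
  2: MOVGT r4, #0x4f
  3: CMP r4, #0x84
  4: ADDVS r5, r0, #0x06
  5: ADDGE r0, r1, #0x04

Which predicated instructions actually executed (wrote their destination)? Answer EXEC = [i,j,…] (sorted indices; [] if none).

EXEC = [2,4,5]

0: ✓ CMP  NZCV=0010
1: · MOVLE
2: ✓ MOVGT  r4←0x4f
3: ✓ CMP  NZCV=1001
4: ✓ ADDVS  r5←0x6a
5: ✓ ADDGE  r0←0x59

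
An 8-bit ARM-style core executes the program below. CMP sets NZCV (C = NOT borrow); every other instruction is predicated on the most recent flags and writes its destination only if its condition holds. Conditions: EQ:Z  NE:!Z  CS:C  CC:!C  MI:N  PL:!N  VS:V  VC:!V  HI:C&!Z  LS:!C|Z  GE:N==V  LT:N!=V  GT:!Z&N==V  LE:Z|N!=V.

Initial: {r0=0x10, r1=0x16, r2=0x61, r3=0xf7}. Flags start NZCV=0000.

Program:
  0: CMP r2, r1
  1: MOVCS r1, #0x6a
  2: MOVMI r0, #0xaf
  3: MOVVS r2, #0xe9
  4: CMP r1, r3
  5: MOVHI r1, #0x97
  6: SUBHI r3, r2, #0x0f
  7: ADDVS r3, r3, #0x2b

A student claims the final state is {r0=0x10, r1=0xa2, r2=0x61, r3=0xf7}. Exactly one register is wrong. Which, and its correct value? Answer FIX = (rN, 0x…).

FIX = (r1, 0x6a)

[0] flags=0010 → (cmp)
[1] flags=0010 CS?T → r1=0x6a
[2] flags=0010 MI?F → skip
[3] flags=0010 VS?F → skip
[4] flags=0000 → (cmp)
[5] flags=0000 HI?F → skip
[6] flags=0000 HI?F → skip
[7] flags=0000 VS?F → skip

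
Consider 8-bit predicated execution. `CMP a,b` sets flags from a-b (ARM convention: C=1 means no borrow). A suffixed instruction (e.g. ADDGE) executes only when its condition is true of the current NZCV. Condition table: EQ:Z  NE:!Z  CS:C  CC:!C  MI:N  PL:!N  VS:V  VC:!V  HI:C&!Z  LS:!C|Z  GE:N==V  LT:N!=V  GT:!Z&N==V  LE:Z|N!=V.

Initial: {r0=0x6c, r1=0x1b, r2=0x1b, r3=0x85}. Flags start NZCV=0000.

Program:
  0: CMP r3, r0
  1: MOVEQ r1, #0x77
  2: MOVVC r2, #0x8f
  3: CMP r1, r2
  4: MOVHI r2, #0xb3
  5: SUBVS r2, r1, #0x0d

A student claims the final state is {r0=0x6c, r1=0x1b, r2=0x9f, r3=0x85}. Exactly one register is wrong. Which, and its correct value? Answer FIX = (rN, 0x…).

FIX = (r2, 0x1b)

[0] flags=0011 → (cmp)
[1] flags=0011 EQ?F → skip
[2] flags=0011 VC?F → skip
[3] flags=0110 → (cmp)
[4] flags=0110 HI?F → skip
[5] flags=0110 VS?F → skip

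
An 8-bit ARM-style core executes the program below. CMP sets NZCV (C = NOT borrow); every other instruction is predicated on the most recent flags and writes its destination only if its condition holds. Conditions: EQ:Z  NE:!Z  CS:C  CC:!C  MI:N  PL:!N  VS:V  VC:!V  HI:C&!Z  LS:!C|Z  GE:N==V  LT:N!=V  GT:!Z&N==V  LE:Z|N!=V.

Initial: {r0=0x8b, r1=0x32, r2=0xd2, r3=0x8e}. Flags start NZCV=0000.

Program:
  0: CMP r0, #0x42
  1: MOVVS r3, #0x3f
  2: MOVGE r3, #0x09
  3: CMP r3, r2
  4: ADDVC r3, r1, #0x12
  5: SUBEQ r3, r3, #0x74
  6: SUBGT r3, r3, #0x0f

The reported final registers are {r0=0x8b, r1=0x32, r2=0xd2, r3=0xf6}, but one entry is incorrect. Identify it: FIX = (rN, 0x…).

FIX = (r3, 0x35)

0: ✓ CMP  NZCV=0011
1: ✓ MOVVS  r3←0x3f
2: · MOVGE
3: ✓ CMP  NZCV=0000
4: ✓ ADDVC  r3←0x44
5: · SUBEQ
6: ✓ SUBGT  r3←0x35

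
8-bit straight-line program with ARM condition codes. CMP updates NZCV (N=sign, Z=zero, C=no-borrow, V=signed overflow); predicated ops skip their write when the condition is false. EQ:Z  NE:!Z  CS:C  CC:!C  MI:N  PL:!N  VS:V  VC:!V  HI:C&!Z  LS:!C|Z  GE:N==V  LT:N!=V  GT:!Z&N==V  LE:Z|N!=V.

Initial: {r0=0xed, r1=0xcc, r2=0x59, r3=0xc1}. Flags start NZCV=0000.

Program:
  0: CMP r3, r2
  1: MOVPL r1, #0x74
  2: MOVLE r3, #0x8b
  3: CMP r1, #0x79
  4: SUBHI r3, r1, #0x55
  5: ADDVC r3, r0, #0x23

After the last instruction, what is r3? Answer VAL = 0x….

VAL = 0x10

0: ✓ CMP  NZCV=0011
1: ✓ MOVPL  r1←0x74
2: ✓ MOVLE  r3←0x8b
3: ✓ CMP  NZCV=1000
4: · SUBHI
5: ✓ ADDVC  r3←0x10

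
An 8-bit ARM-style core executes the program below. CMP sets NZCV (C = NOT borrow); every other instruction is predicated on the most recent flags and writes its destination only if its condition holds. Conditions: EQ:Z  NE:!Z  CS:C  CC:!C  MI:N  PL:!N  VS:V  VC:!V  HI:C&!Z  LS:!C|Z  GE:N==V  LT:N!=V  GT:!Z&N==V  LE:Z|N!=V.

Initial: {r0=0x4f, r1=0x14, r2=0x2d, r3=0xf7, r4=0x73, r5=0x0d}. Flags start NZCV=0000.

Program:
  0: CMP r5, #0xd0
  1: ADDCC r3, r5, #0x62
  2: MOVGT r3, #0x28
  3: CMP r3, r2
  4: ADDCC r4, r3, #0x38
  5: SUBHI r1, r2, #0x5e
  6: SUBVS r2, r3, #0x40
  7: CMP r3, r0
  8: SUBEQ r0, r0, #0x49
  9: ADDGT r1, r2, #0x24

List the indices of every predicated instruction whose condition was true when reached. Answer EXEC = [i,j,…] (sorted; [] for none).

EXEC = [1,2,4]

[0] flags=0000 → (cmp)
[1] flags=0000 CC?T → r3=0x6f
[2] flags=0000 GT?T → r3=0x28
[3] flags=1000 → (cmp)
[4] flags=1000 CC?T → r4=0x60
[5] flags=1000 HI?F → skip
[6] flags=1000 VS?F → skip
[7] flags=1000 → (cmp)
[8] flags=1000 EQ?F → skip
[9] flags=1000 GT?F → skip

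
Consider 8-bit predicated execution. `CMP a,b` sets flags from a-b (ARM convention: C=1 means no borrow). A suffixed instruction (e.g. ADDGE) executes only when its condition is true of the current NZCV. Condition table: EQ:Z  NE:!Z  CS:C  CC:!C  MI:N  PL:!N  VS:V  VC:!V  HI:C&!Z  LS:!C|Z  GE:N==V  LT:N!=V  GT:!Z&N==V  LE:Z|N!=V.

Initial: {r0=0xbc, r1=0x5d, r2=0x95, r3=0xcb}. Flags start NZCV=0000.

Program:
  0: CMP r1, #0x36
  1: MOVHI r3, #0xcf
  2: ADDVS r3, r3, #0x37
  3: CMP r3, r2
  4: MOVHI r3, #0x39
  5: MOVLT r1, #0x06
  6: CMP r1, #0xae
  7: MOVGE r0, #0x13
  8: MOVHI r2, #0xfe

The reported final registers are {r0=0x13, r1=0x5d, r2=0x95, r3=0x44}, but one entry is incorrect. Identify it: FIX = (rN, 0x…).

0: ✓ CMP  NZCV=0010
1: ✓ MOVHI  r3←0xcf
2: · ADDVS
3: ✓ CMP  NZCV=0010
4: ✓ MOVHI  r3←0x39
5: · MOVLT
6: ✓ CMP  NZCV=1001
7: ✓ MOVGE  r0←0x13
8: · MOVHI

FIX = (r3, 0x39)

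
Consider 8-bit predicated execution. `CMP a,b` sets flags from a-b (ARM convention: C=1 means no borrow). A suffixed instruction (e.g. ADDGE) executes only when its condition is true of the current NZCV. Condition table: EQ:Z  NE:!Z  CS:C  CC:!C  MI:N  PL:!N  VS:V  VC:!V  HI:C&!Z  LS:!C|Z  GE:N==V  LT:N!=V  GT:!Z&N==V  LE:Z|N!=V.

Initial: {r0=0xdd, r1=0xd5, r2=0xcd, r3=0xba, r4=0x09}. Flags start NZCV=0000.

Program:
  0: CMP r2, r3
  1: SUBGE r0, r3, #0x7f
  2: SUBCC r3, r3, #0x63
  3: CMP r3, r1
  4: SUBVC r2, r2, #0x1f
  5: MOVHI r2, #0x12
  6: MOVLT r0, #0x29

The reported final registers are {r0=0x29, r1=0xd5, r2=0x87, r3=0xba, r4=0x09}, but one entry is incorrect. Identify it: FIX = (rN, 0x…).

FIX = (r2, 0xae)

[0] flags=0010 → (cmp)
[1] flags=0010 GE?T → r0=0x3b
[2] flags=0010 CC?F → skip
[3] flags=1000 → (cmp)
[4] flags=1000 VC?T → r2=0xae
[5] flags=1000 HI?F → skip
[6] flags=1000 LT?T → r0=0x29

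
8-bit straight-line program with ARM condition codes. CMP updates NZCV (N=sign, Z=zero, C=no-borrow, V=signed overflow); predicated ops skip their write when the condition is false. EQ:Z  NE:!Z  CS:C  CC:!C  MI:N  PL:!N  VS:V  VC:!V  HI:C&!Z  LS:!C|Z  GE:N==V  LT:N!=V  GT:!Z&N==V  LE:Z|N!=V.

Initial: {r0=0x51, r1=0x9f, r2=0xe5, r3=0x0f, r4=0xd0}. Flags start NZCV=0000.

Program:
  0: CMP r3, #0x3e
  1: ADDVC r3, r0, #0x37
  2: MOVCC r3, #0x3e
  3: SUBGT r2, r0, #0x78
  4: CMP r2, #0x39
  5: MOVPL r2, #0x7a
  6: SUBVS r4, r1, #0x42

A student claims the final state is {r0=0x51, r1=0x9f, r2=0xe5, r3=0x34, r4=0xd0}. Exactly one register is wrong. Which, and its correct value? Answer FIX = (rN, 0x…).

FIX = (r3, 0x3e)

[0] flags=1000 → (cmp)
[1] flags=1000 VC?T → r3=0x88
[2] flags=1000 CC?T → r3=0x3e
[3] flags=1000 GT?F → skip
[4] flags=1010 → (cmp)
[5] flags=1010 PL?F → skip
[6] flags=1010 VS?F → skip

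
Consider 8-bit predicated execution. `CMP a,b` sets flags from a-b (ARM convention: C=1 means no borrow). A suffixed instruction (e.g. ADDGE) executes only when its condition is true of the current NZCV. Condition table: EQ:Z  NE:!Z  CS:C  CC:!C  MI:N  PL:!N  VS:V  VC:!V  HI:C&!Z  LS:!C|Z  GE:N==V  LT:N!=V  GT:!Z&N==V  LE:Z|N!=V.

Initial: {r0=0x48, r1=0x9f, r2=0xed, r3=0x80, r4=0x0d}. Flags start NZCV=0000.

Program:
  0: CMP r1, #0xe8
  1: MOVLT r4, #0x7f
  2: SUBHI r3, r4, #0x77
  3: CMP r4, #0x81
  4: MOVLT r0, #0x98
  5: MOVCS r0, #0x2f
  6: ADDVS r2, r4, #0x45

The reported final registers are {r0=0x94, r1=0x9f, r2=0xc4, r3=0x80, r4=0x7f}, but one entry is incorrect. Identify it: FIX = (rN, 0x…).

FIX = (r0, 0x48)

0: ✓ CMP  NZCV=1000
1: ✓ MOVLT  r4←0x7f
2: · SUBHI
3: ✓ CMP  NZCV=1001
4: · MOVLT
5: · MOVCS
6: ✓ ADDVS  r2←0xc4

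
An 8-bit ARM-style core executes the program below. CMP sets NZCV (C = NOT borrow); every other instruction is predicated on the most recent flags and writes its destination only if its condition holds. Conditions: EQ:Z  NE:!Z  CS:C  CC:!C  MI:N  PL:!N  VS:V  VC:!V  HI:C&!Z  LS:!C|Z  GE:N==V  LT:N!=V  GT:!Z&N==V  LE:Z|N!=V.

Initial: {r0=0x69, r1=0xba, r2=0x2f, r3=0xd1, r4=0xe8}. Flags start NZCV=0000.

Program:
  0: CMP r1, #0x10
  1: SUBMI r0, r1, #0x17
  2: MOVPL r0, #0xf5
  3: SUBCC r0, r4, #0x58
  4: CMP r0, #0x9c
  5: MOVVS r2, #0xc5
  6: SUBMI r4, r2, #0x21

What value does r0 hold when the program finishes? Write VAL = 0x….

0: ✓ CMP  NZCV=1010
1: ✓ SUBMI  r0←0xa3
2: · MOVPL
3: · SUBCC
4: ✓ CMP  NZCV=0010
5: · MOVVS
6: · SUBMI

VAL = 0xa3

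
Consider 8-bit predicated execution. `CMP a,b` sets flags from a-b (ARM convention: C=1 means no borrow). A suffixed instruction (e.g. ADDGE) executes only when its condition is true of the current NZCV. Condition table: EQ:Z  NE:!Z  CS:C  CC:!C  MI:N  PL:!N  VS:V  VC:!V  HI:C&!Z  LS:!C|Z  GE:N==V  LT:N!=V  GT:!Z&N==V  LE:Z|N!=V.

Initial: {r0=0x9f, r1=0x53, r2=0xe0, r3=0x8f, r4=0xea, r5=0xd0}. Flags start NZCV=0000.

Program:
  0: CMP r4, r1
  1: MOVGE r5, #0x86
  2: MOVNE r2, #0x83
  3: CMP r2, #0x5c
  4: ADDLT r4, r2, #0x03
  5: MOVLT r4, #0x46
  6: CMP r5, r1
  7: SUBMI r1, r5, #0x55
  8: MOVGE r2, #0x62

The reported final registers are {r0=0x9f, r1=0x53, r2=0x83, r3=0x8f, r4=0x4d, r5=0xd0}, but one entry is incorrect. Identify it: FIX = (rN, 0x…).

[0] flags=1010 → (cmp)
[1] flags=1010 GE?F → skip
[2] flags=1010 NE?T → r2=0x83
[3] flags=0011 → (cmp)
[4] flags=0011 LT?T → r4=0x86
[5] flags=0011 LT?T → r4=0x46
[6] flags=0011 → (cmp)
[7] flags=0011 MI?F → skip
[8] flags=0011 GE?F → skip

FIX = (r4, 0x46)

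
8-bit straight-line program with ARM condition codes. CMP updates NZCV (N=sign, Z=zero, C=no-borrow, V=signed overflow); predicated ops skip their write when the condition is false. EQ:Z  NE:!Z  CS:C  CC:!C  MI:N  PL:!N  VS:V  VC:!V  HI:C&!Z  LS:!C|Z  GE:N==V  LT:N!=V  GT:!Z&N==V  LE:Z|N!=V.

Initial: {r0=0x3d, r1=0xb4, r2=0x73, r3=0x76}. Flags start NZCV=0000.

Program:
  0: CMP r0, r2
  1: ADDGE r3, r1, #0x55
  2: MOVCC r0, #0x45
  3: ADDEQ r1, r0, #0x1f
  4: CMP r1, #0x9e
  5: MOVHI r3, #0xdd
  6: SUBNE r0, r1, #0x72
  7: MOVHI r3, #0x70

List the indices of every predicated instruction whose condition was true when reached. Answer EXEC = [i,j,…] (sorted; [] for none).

[0] flags=1000 → (cmp)
[1] flags=1000 GE?F → skip
[2] flags=1000 CC?T → r0=0x45
[3] flags=1000 EQ?F → skip
[4] flags=0010 → (cmp)
[5] flags=0010 HI?T → r3=0xdd
[6] flags=0010 NE?T → r0=0x42
[7] flags=0010 HI?T → r3=0x70

EXEC = [2,5,6,7]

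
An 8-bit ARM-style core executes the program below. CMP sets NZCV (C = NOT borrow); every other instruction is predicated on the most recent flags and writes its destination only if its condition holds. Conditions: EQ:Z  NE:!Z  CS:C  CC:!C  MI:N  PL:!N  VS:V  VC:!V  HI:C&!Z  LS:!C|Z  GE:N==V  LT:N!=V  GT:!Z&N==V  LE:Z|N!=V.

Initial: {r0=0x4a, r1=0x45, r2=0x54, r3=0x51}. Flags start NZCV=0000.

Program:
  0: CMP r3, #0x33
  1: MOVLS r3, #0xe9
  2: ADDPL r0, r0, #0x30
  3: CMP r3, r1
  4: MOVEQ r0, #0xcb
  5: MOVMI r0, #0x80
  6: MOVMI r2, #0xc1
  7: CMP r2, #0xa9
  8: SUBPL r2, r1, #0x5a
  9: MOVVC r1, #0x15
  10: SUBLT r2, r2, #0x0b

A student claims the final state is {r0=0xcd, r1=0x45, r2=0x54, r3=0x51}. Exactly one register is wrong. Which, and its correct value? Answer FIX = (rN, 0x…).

0: ✓ CMP  NZCV=0010
1: · MOVLS
2: ✓ ADDPL  r0←0x7a
3: ✓ CMP  NZCV=0010
4: · MOVEQ
5: · MOVMI
6: · MOVMI
7: ✓ CMP  NZCV=1001
8: · SUBPL
9: · MOVVC
10: · SUBLT

FIX = (r0, 0x7a)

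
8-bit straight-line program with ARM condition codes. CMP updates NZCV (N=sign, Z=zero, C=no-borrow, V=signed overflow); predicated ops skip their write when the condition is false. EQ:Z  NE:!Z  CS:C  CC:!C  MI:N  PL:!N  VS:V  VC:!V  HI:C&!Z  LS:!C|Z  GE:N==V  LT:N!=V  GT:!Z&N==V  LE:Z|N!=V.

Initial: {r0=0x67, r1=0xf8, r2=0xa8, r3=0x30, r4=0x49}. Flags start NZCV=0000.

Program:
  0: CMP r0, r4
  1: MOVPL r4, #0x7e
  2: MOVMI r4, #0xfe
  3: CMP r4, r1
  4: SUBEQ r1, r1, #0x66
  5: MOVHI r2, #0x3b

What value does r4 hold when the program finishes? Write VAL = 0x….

[0] flags=0010 → (cmp)
[1] flags=0010 PL?T → r4=0x7e
[2] flags=0010 MI?F → skip
[3] flags=1001 → (cmp)
[4] flags=1001 EQ?F → skip
[5] flags=1001 HI?F → skip

VAL = 0x7e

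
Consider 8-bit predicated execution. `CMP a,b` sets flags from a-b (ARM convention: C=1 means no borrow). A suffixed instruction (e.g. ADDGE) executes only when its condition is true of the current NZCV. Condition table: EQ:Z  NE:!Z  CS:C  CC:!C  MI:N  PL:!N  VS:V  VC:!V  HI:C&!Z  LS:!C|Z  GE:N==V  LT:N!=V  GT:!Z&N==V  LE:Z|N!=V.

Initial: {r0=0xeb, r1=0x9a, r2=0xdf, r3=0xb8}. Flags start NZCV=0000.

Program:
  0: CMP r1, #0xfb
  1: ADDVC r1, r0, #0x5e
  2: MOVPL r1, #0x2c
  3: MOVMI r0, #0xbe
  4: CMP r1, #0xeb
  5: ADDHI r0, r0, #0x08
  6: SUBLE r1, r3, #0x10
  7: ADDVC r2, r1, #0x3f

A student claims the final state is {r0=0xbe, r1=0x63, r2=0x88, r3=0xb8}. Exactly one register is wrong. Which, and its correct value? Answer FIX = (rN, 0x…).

FIX = (r1, 0x49)

[0] flags=1000 → (cmp)
[1] flags=1000 VC?T → r1=0x49
[2] flags=1000 PL?F → skip
[3] flags=1000 MI?T → r0=0xbe
[4] flags=0000 → (cmp)
[5] flags=0000 HI?F → skip
[6] flags=0000 LE?F → skip
[7] flags=0000 VC?T → r2=0x88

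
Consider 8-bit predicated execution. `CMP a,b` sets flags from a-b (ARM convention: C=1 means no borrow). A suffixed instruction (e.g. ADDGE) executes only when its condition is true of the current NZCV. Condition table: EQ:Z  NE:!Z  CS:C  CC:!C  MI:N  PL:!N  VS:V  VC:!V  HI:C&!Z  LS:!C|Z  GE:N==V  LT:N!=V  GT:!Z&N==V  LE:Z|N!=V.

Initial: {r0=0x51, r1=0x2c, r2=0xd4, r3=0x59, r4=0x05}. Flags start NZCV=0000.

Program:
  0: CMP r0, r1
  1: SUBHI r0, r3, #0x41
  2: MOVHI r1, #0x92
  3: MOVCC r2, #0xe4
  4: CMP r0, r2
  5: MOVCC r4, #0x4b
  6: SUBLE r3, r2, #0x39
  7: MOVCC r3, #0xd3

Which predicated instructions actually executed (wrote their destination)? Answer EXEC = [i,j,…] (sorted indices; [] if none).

EXEC = [1,2,5,7]

[0] flags=0010 → (cmp)
[1] flags=0010 HI?T → r0=0x18
[2] flags=0010 HI?T → r1=0x92
[3] flags=0010 CC?F → skip
[4] flags=0000 → (cmp)
[5] flags=0000 CC?T → r4=0x4b
[6] flags=0000 LE?F → skip
[7] flags=0000 CC?T → r3=0xd3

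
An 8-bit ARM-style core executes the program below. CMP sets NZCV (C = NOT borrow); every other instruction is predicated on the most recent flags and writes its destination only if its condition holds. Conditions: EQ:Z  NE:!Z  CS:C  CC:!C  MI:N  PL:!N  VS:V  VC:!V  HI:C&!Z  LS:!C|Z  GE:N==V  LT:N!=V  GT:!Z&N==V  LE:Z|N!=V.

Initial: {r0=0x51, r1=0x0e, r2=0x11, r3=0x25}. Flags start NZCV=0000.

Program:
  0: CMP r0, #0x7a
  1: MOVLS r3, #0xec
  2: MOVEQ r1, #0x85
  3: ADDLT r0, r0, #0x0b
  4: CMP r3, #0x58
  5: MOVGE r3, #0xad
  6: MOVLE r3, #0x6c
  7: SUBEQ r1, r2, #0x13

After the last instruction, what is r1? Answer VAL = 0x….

[0] flags=1000 → (cmp)
[1] flags=1000 LS?T → r3=0xec
[2] flags=1000 EQ?F → skip
[3] flags=1000 LT?T → r0=0x5c
[4] flags=1010 → (cmp)
[5] flags=1010 GE?F → skip
[6] flags=1010 LE?T → r3=0x6c
[7] flags=1010 EQ?F → skip

VAL = 0x0e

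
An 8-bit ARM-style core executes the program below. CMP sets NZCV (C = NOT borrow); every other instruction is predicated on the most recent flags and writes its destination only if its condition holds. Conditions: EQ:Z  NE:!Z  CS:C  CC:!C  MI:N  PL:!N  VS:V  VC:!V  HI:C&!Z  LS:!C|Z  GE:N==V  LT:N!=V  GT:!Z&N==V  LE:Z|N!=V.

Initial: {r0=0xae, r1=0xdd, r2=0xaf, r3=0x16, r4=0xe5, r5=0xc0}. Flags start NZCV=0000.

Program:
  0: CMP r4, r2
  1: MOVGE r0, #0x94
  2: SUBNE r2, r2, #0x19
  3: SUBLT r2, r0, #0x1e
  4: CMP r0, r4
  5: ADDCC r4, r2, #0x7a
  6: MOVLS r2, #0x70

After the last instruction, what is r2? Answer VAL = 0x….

0: ✓ CMP  NZCV=0010
1: ✓ MOVGE  r0←0x94
2: ✓ SUBNE  r2←0x96
3: · SUBLT
4: ✓ CMP  NZCV=1000
5: ✓ ADDCC  r4←0x10
6: ✓ MOVLS  r2←0x70

VAL = 0x70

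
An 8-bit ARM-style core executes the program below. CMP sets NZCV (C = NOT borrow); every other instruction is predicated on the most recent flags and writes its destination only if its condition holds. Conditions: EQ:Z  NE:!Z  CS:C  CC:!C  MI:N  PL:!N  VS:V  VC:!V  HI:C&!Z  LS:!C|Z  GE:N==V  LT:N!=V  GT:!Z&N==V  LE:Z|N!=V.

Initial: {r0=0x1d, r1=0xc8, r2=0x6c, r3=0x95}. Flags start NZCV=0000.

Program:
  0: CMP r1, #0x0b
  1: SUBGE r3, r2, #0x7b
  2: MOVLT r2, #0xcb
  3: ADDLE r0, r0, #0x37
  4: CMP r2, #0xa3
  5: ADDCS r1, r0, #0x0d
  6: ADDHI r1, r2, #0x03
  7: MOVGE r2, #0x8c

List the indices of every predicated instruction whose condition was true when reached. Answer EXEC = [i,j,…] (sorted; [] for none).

[0] flags=1010 → (cmp)
[1] flags=1010 GE?F → skip
[2] flags=1010 LT?T → r2=0xcb
[3] flags=1010 LE?T → r0=0x54
[4] flags=0010 → (cmp)
[5] flags=0010 CS?T → r1=0x61
[6] flags=0010 HI?T → r1=0xce
[7] flags=0010 GE?T → r2=0x8c

EXEC = [2,3,5,6,7]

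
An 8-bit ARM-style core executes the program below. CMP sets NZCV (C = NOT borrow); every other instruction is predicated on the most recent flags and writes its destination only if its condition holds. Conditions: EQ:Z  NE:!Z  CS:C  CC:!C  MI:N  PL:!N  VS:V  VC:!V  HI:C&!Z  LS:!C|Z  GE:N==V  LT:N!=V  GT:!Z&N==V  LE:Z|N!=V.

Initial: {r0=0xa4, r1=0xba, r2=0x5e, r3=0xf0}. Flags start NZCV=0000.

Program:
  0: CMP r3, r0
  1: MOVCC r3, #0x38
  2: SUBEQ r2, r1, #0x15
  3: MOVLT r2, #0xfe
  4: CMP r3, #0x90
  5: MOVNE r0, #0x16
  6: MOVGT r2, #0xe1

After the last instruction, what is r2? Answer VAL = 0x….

VAL = 0xe1

0: ✓ CMP  NZCV=0010
1: · MOVCC
2: · SUBEQ
3: · MOVLT
4: ✓ CMP  NZCV=0010
5: ✓ MOVNE  r0←0x16
6: ✓ MOVGT  r2←0xe1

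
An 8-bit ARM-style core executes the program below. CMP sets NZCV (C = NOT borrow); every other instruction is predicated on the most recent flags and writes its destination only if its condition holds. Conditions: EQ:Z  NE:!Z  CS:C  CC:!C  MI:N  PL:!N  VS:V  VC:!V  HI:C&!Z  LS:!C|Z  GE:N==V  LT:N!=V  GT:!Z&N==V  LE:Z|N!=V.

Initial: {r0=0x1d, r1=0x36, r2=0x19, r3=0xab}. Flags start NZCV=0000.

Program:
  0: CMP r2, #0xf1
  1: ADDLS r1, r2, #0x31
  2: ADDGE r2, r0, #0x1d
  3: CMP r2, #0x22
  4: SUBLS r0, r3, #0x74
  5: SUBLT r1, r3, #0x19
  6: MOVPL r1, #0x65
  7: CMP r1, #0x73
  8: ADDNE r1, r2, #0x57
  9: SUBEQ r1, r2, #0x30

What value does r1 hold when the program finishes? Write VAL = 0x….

[0] flags=0000 → (cmp)
[1] flags=0000 LS?T → r1=0x4a
[2] flags=0000 GE?T → r2=0x3a
[3] flags=0010 → (cmp)
[4] flags=0010 LS?F → skip
[5] flags=0010 LT?F → skip
[6] flags=0010 PL?T → r1=0x65
[7] flags=1000 → (cmp)
[8] flags=1000 NE?T → r1=0x91
[9] flags=1000 EQ?F → skip

VAL = 0x91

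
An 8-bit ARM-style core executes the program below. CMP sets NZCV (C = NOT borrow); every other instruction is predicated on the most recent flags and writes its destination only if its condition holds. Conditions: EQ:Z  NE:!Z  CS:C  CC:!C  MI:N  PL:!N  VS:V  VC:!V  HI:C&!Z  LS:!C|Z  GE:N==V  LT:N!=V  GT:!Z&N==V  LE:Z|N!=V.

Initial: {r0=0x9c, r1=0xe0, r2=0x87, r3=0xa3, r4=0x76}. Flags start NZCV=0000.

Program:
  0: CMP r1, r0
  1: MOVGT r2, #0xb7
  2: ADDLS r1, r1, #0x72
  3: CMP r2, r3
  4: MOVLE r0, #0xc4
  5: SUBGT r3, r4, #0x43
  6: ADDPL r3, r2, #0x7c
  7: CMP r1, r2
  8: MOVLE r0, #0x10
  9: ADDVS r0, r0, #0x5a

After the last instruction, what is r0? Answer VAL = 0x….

VAL = 0x9c

0: ✓ CMP  NZCV=0010
1: ✓ MOVGT  r2←0xb7
2: · ADDLS
3: ✓ CMP  NZCV=0010
4: · MOVLE
5: ✓ SUBGT  r3←0x33
6: ✓ ADDPL  r3←0x33
7: ✓ CMP  NZCV=0010
8: · MOVLE
9: · ADDVS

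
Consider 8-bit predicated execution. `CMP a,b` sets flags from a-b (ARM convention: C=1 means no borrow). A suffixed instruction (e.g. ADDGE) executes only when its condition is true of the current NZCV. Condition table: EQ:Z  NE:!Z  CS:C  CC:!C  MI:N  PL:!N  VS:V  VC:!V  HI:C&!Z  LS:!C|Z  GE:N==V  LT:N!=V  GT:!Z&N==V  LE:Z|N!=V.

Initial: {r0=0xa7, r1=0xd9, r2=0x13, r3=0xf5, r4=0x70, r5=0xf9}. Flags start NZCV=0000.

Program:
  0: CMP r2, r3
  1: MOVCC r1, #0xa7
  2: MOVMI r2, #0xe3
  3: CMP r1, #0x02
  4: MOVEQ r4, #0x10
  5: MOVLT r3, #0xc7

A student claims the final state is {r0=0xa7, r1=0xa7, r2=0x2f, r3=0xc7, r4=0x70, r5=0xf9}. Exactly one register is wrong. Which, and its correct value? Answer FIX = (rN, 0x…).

[0] flags=0000 → (cmp)
[1] flags=0000 CC?T → r1=0xa7
[2] flags=0000 MI?F → skip
[3] flags=1010 → (cmp)
[4] flags=1010 EQ?F → skip
[5] flags=1010 LT?T → r3=0xc7

FIX = (r2, 0x13)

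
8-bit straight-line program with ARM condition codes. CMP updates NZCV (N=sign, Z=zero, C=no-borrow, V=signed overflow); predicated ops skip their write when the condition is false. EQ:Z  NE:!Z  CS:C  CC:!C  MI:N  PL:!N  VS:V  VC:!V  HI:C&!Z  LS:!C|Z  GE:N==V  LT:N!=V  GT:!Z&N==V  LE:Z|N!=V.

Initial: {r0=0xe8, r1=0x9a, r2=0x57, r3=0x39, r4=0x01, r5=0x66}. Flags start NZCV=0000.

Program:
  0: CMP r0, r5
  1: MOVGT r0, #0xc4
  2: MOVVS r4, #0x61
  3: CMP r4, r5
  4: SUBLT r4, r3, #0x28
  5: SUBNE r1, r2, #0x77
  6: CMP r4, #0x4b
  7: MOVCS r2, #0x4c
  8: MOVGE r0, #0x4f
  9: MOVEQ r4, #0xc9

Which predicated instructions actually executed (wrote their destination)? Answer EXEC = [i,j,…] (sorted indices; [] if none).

0: ✓ CMP  NZCV=1010
1: · MOVGT
2: · MOVVS
3: ✓ CMP  NZCV=1000
4: ✓ SUBLT  r4←0x11
5: ✓ SUBNE  r1←0xe0
6: ✓ CMP  NZCV=1000
7: · MOVCS
8: · MOVGE
9: · MOVEQ

EXEC = [4,5]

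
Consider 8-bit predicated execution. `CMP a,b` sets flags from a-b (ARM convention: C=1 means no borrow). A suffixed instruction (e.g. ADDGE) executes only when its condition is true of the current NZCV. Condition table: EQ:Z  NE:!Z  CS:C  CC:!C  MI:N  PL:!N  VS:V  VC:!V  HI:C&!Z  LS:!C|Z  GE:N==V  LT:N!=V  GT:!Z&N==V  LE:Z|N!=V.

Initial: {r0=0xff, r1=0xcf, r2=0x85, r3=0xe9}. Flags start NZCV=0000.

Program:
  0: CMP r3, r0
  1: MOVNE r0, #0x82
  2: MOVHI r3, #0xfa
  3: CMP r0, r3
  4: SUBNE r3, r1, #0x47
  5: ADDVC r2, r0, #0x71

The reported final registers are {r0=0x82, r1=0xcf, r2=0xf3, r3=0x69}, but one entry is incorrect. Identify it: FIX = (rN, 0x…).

[0] flags=1000 → (cmp)
[1] flags=1000 NE?T → r0=0x82
[2] flags=1000 HI?F → skip
[3] flags=1000 → (cmp)
[4] flags=1000 NE?T → r3=0x88
[5] flags=1000 VC?T → r2=0xf3

FIX = (r3, 0x88)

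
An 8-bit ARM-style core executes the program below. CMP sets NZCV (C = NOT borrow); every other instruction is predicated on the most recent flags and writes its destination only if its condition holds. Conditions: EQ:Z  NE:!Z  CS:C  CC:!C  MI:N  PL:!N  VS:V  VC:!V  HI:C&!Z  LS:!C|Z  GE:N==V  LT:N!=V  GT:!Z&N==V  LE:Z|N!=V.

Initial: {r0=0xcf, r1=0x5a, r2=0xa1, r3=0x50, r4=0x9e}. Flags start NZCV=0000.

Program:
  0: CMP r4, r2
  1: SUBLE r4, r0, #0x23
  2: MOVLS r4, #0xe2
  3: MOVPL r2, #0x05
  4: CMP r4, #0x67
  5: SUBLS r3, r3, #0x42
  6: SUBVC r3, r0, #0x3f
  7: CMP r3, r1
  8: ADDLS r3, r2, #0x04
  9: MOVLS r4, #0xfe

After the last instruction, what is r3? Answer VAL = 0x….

0: ✓ CMP  NZCV=1000
1: ✓ SUBLE  r4←0xac
2: ✓ MOVLS  r4←0xe2
3: · MOVPL
4: ✓ CMP  NZCV=0011
5: · SUBLS
6: · SUBVC
7: ✓ CMP  NZCV=1000
8: ✓ ADDLS  r3←0xa5
9: ✓ MOVLS  r4←0xfe

VAL = 0xa5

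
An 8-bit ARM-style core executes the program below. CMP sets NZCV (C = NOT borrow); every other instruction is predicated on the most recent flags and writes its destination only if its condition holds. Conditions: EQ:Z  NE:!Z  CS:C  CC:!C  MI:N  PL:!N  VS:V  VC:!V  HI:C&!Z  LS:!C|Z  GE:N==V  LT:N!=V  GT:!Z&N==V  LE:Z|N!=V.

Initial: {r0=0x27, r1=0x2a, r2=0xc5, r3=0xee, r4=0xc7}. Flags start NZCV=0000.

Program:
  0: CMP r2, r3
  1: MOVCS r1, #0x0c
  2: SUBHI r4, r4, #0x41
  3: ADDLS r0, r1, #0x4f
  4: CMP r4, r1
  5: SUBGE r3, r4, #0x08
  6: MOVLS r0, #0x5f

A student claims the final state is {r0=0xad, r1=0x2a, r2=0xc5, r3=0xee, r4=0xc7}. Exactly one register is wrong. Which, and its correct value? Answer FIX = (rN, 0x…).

FIX = (r0, 0x79)

0: ✓ CMP  NZCV=1000
1: · MOVCS
2: · SUBHI
3: ✓ ADDLS  r0←0x79
4: ✓ CMP  NZCV=1010
5: · SUBGE
6: · MOVLS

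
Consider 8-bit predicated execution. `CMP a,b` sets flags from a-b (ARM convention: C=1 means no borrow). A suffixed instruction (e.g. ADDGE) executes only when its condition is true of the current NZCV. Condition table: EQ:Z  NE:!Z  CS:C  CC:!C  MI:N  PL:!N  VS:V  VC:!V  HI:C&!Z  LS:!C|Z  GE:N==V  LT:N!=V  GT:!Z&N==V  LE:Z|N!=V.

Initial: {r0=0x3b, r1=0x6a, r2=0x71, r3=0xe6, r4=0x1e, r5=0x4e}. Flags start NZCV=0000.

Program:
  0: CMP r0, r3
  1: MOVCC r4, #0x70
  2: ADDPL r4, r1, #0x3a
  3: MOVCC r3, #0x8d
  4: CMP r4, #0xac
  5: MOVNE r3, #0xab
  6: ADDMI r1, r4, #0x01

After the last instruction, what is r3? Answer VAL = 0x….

0: ✓ CMP  NZCV=0000
1: ✓ MOVCC  r4←0x70
2: ✓ ADDPL  r4←0xa4
3: ✓ MOVCC  r3←0x8d
4: ✓ CMP  NZCV=1000
5: ✓ MOVNE  r3←0xab
6: ✓ ADDMI  r1←0xa5

VAL = 0xab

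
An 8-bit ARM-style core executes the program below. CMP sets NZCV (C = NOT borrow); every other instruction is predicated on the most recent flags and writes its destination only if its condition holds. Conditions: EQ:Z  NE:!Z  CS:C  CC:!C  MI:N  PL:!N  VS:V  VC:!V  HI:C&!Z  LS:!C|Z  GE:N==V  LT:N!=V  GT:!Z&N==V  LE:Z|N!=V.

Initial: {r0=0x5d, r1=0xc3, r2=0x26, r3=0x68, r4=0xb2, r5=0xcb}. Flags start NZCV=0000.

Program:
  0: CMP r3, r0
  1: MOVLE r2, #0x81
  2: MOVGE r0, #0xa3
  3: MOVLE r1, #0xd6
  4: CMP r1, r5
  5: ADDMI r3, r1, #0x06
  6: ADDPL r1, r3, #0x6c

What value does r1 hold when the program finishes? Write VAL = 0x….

VAL = 0xc3

[0] flags=0010 → (cmp)
[1] flags=0010 LE?F → skip
[2] flags=0010 GE?T → r0=0xa3
[3] flags=0010 LE?F → skip
[4] flags=1000 → (cmp)
[5] flags=1000 MI?T → r3=0xc9
[6] flags=1000 PL?F → skip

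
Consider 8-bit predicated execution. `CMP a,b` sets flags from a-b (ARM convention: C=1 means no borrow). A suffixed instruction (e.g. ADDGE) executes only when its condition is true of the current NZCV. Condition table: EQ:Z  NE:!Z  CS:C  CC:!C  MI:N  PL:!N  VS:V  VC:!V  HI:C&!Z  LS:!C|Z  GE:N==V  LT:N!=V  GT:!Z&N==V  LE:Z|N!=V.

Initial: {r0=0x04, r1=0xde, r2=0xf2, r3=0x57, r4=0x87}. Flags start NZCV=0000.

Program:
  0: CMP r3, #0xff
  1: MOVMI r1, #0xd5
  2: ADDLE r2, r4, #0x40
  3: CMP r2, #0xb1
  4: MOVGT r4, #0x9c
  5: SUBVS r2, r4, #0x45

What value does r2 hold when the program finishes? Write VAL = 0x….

[0] flags=0000 → (cmp)
[1] flags=0000 MI?F → skip
[2] flags=0000 LE?F → skip
[3] flags=0010 → (cmp)
[4] flags=0010 GT?T → r4=0x9c
[5] flags=0010 VS?F → skip

VAL = 0xf2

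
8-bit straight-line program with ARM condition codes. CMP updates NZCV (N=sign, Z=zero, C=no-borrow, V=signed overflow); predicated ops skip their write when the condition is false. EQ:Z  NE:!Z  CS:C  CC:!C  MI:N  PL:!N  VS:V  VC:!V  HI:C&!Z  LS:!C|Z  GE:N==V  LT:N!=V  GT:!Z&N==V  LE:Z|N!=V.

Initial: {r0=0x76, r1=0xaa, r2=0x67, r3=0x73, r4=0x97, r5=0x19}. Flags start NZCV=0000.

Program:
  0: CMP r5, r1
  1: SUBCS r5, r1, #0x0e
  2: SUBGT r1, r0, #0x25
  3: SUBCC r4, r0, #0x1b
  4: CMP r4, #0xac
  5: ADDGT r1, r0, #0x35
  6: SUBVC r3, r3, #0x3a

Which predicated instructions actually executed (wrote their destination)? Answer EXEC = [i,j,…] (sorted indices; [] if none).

EXEC = [2,3,5]

0: ✓ CMP  NZCV=0000
1: · SUBCS
2: ✓ SUBGT  r1←0x51
3: ✓ SUBCC  r4←0x5b
4: ✓ CMP  NZCV=1001
5: ✓ ADDGT  r1←0xab
6: · SUBVC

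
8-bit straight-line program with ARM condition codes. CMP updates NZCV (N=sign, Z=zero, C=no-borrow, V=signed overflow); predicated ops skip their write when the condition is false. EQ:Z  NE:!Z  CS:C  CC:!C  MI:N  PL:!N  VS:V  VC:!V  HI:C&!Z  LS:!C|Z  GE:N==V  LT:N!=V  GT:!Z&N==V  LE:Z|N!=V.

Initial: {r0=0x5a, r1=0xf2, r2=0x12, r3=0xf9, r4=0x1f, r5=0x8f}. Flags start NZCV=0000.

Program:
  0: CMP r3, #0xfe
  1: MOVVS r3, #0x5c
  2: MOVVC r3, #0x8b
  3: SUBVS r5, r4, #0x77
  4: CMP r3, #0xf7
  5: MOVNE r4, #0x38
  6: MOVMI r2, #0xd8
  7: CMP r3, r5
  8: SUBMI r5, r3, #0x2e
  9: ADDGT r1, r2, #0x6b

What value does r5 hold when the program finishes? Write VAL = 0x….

VAL = 0x5d

0: ✓ CMP  NZCV=1000
1: · MOVVS
2: ✓ MOVVC  r3←0x8b
3: · SUBVS
4: ✓ CMP  NZCV=1000
5: ✓ MOVNE  r4←0x38
6: ✓ MOVMI  r2←0xd8
7: ✓ CMP  NZCV=1000
8: ✓ SUBMI  r5←0x5d
9: · ADDGT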